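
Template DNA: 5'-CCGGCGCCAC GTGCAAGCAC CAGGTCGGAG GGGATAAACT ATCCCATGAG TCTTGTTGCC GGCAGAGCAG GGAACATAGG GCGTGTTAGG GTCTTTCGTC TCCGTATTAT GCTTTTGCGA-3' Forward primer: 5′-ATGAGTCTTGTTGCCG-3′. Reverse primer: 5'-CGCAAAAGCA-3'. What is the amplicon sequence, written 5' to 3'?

5'-ATGAGTCTTGTTGCCGGCAGAGCAGGGAACATAGGGCGTGTTAGGGTCTTTCGTCTCCGTATTATGCTTTTGCG-3'

Scanning the template, ATGAGTCTTGTTGCCG occurs at positions 46–61; this primer anneals to the bottom strand there with its 3' end pointing downstream.
The reverse primer's reverse complement is TGCTTTTGCG, which matches the template at positions 110–119.
The product is the template from position 46 through 119 (74 bp).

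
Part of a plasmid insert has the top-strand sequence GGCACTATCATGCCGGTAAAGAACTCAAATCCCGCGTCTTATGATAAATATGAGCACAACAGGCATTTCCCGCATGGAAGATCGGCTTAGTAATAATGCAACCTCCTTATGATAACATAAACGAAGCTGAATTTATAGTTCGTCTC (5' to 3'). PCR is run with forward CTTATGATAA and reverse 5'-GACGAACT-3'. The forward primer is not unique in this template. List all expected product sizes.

The forward primer CTTATGATAA matches the top strand at positions 38–47, 106–115.
The reverse primer's reverse complement is AGTTCGTC, matching at positions 137–144.
Each forward site pairs with the reverse site to give a product ending at position 144: sizes 107, 39 bp.

107 bp, 39 bp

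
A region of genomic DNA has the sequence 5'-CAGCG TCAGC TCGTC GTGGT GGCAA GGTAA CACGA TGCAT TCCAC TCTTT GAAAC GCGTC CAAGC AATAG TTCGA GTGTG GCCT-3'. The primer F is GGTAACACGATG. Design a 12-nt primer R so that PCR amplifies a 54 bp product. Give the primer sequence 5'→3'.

The forward primer binds at positions 26–37, so a 54 bp product ends at position 26 + 54 − 1 = 79.
The reverse primer anneals to the top strand over positions 68–79, i.e. to TAGTTCGAGTGT.
Its sequence written 5'→3' is the reverse complement: ACACTCGAACTA.

5'-ACACTCGAACTA-3'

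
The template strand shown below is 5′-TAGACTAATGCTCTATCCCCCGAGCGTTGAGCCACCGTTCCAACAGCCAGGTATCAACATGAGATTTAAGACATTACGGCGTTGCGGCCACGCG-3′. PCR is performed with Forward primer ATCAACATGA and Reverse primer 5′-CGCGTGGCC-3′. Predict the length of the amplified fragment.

The forward primer matches the template at positions 53–62.
Taking the reverse complement of CGCGTGGCC gives GGCCACGCG, found at positions 86–94 on the template; the primer anneals here to the top strand with its 3' end pointing upstream.
The product runs from position 53 to position 94, so its length is 94 − 53 + 1 = 42 bp.

42 bp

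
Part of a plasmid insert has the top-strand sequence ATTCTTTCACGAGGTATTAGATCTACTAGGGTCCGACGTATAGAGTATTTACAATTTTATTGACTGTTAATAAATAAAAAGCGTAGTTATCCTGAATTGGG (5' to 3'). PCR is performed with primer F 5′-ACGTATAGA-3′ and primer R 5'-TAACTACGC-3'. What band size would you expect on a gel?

The forward primer matches the template at positions 36–44.
The reverse primer's reverse complement is GCGTAGTTA, which matches the template at positions 81–89.
Product length = (reverse-primer end) − (forward-primer start) + 1 = 89 − 36 + 1 = 54 bp.

54 bp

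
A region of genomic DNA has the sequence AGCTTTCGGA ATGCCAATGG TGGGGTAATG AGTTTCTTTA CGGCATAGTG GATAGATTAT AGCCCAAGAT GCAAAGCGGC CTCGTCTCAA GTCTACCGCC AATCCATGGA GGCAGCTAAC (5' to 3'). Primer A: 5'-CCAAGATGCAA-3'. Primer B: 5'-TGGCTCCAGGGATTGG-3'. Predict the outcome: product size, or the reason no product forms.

Primer B (TGGCTCCAGGGATTGG) does not match the top strand, and its reverse complement CCAATCCCTGGAGCCA does not match either.
With no annealing site for primer B, no amplification occurs.

No product — primer B has no binding site in the template.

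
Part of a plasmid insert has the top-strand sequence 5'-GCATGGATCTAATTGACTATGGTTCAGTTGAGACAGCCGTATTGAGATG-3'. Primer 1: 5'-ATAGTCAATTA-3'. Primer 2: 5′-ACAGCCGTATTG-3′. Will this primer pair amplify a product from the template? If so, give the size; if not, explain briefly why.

Primer 1 (ATAGTCAATTA) has reverse complement TAATTGACTAT, which matches the top strand at positions 10–20; primer 1 anneals to the top strand there with its 3' end pointing upstream toward position 10.
Primer 2 (ACAGCCGTATTG) matches the top strand directly at positions 33–44; it anneals to the bottom strand with its 3' end pointing downstream toward position 44.
The 3' ends diverge (primer 1 extends toward position 1, primer 2 toward position 49), so the primers never converge on a shared product.

No product — the primers' 3' ends point away from each other.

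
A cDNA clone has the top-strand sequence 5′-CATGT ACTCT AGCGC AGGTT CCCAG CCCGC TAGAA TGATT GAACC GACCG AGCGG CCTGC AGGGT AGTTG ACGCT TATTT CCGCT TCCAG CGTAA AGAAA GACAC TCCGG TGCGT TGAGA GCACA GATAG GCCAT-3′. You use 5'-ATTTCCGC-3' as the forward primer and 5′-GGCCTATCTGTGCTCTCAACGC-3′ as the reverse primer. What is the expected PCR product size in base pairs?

Scanning the template, ATTTCCGC occurs at positions 77–84; this primer anneals to the bottom strand there with its 3' end pointing downstream.
The reverse primer's reverse complement is GCGTTGAGAGCACAGATAGGCC, which matches the template at positions 112–133.
Product length = (reverse-primer end) − (forward-primer start) + 1 = 133 − 77 + 1 = 57 bp.

57 bp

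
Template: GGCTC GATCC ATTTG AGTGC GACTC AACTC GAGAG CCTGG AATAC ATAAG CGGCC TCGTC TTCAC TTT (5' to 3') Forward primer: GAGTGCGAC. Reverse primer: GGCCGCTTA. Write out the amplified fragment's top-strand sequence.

Forward primer GAGTGCGAC is found on the top strand at positions 15–23.
The reverse primer's reverse complement is TAAGCGGCC, which matches the template at positions 47–55.
The product is the template from position 15 through 55 (41 bp).

5'-GAGTGCGACTCAACTCGAGAGCCTGGAATACATAAGCGGCC-3'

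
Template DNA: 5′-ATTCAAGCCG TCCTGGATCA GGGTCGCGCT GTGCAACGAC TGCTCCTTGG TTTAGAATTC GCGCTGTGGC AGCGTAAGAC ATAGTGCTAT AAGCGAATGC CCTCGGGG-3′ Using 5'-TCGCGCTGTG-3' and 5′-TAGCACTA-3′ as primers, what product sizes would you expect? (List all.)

The forward primer TCGCGCTGTG matches the top strand at positions 24–33, 59–68.
The reverse primer's reverse complement is TAGTGCTA, matching at positions 82–89.
Each forward site pairs with the reverse site to give a product ending at position 89: sizes 66, 31 bp.

66 bp, 31 bp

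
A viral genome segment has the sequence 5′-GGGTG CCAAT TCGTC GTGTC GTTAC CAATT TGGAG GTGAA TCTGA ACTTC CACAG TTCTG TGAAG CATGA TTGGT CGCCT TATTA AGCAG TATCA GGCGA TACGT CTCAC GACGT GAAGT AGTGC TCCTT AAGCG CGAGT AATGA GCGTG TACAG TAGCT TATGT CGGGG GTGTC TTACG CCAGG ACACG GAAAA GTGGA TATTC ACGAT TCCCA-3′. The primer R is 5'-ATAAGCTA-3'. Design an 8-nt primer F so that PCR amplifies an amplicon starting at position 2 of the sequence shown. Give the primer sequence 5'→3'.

5'-GGTGCCAA-3'

The reverse primer's reverse complement TAGCTTAT matches the template at positions 156–163; the product starts at position 2.
The forward primer is identical to the top strand over positions 2–9: GGTGCCAA.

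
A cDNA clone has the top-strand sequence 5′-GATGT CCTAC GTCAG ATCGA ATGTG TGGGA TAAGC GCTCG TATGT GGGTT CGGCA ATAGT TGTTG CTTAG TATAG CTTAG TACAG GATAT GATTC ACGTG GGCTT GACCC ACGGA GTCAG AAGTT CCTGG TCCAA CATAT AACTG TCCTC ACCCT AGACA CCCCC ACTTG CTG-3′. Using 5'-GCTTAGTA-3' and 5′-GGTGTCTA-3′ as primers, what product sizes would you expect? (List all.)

The forward primer GCTTAGTA matches the top strand at positions 65–72, 75–82.
The reverse primer's reverse complement is TAGACACC, matching at positions 155–162.
Each forward site pairs with the reverse site to give a product ending at position 162: sizes 98, 88 bp.

98 bp, 88 bp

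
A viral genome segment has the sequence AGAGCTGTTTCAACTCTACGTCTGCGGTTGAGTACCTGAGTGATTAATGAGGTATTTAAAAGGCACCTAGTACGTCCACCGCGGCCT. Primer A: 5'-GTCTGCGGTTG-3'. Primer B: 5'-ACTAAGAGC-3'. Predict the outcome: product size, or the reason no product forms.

No product — primer B has no binding site in the template.

Primer B (ACTAAGAGC) does not match the top strand, and its reverse complement GCTCTTAGT does not match either.
With no annealing site for primer B, no amplification occurs.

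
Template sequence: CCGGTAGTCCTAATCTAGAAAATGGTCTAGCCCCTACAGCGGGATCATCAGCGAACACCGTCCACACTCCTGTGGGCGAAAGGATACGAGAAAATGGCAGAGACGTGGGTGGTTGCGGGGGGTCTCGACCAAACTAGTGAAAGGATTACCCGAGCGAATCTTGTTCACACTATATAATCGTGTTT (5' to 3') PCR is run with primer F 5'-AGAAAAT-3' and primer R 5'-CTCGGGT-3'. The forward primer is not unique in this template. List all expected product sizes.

138 bp, 66 bp

The forward primer AGAAAAT matches the top strand at positions 17–23, 89–95.
The reverse primer's reverse complement is ACCCGAG, matching at positions 148–154.
Each forward site pairs with the reverse site to give a product ending at position 154: sizes 138, 66 bp.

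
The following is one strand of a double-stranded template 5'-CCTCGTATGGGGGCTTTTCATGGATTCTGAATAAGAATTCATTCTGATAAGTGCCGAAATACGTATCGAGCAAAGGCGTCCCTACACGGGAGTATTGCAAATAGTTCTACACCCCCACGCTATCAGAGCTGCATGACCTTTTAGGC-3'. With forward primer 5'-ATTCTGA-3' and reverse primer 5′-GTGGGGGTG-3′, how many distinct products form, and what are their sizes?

The forward primer ATTCTGA matches the top strand at positions 24–30, 41–47.
The reverse primer's reverse complement is CACCCCCAC, matching at positions 110–118.
Each forward site pairs with the reverse site to give a product ending at position 118: sizes 95, 78 bp.

Two products: 95 bp, 78 bp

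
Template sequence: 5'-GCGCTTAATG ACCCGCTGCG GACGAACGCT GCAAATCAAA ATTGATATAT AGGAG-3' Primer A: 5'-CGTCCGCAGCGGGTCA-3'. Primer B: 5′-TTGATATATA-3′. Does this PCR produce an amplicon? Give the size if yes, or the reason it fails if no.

Primer A (CGTCCGCAGCGGGTCA) has reverse complement TGACCCGCTGCGGACG, which matches the top strand at positions 9–24; primer A anneals to the top strand there with its 3' end pointing upstream toward position 9.
Primer B (TTGATATATA) matches the top strand directly at positions 42–51; it anneals to the bottom strand with its 3' end pointing downstream toward position 51.
The 3' ends diverge (primer A extends toward position 1, primer B toward position 55), so the primers never converge on a shared product.

No product — the primers' 3' ends point away from each other.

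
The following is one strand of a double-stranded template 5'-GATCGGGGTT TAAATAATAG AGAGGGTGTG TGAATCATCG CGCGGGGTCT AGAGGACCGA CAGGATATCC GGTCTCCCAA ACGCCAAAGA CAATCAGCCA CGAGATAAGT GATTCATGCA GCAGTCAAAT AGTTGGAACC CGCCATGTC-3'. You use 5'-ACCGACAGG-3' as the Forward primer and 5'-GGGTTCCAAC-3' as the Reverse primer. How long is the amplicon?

The forward primer matches the template at positions 56–64.
The reverse primer's reverse complement is GTTGGAACCC, which matches the template at positions 132–141.
Amplicon spans positions 56–141: 86 bp.

86 bp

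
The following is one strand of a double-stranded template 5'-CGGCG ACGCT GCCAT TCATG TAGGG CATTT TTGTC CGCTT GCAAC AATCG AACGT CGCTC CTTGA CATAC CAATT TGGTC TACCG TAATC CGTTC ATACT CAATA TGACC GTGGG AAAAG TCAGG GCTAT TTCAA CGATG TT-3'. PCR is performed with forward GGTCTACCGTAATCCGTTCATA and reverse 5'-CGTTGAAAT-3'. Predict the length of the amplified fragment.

61 bp

Scanning the template, GGTCTACCGTAATCCGTTCATA occurs at positions 77–98; this primer anneals to the bottom strand there with its 3' end pointing downstream.
The reverse primer's reverse complement is ATTTCAACG, which matches the template at positions 129–137.
The product runs from position 77 to position 137, so its length is 137 − 77 + 1 = 61 bp.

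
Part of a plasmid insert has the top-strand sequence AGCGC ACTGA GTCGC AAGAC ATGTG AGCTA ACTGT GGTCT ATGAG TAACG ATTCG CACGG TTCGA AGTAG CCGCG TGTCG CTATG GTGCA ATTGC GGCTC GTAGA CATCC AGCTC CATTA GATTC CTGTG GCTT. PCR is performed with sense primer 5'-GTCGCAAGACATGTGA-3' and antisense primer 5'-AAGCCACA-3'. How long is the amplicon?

The forward primer matches the template at positions 11–26.
Reverse complement of the reverse primer: TGTGGCTT. This occurs on the top strand at positions 127–134.
Product length = (reverse-primer end) − (forward-primer start) + 1 = 134 − 11 + 1 = 124 bp.

124 bp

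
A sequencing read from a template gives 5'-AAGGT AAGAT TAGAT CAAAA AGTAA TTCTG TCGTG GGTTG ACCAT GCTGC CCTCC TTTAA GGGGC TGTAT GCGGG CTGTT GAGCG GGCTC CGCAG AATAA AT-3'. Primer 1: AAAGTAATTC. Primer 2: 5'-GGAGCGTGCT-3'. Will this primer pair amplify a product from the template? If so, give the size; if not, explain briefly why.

No product — primer 2 has no binding site in the template.

Primer 2 (GGAGCGTGCT) does not match the top strand, and its reverse complement AGCACGCTCC does not match either.
With no annealing site for primer 2, no amplification occurs.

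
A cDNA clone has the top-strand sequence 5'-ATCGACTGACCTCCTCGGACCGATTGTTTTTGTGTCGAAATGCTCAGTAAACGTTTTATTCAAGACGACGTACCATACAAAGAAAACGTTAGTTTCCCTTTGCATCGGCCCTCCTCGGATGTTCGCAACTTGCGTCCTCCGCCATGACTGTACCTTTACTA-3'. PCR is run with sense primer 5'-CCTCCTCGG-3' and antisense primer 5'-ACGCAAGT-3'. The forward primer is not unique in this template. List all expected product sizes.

The forward primer CCTCCTCGG matches the top strand at positions 10–18, 110–118.
The reverse primer's reverse complement is ACTTGCGT, matching at positions 128–135.
Each forward site pairs with the reverse site to give a product ending at position 135: sizes 126, 26 bp.

126 bp, 26 bp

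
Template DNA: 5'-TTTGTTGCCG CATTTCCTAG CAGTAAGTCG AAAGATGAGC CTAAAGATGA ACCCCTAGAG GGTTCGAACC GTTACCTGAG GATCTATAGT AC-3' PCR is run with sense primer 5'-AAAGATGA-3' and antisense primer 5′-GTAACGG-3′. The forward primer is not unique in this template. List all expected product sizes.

The forward primer AAAGATGA matches the top strand at positions 31–38, 43–50.
The reverse primer's reverse complement is CCGTTAC, matching at positions 69–75.
Each forward site pairs with the reverse site to give a product ending at position 75: sizes 45, 33 bp.

45 bp, 33 bp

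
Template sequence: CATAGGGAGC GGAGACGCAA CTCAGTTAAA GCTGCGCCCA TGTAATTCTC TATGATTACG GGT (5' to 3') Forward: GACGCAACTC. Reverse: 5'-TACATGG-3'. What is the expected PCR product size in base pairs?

The forward primer matches the template at positions 14–23.
Reverse complement of the reverse primer: CCATGTA. This occurs on the top strand at positions 38–44.
The product runs from position 14 to position 44, so its length is 44 − 14 + 1 = 31 bp.

31 bp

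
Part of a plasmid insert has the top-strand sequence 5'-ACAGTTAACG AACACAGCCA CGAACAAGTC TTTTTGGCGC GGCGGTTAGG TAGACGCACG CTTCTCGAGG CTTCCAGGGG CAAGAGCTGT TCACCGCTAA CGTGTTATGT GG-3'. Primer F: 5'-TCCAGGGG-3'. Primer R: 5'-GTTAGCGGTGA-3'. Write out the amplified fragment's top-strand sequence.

Forward primer TCCAGGGG is found on the top strand at positions 73–80.
Taking the reverse complement of GTTAGCGGTGA gives TCACCGCTAAC, found at positions 91–101 on the template; the primer anneals here to the top strand with its 3' end pointing upstream.
The product is the template from position 73 through 101 (29 bp).

5'-TCCAGGGGCAAGAGCTGTTCACCGCTAAC-3'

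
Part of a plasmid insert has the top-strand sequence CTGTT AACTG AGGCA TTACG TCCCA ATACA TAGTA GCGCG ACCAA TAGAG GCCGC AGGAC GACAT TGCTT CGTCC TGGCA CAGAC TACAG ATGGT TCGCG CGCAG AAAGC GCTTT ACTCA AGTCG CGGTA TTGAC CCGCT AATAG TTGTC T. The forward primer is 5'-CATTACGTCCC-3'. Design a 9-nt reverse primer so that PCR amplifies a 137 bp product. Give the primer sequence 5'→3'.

The forward primer binds at positions 14–24, so a 137 bp product ends at position 14 + 137 − 1 = 150.
The reverse primer anneals to the top strand over positions 142–150, i.e. to ATAGTTGTC.
Its sequence written 5'→3' is the reverse complement: GACAACTAT.

5'-GACAACTAT-3'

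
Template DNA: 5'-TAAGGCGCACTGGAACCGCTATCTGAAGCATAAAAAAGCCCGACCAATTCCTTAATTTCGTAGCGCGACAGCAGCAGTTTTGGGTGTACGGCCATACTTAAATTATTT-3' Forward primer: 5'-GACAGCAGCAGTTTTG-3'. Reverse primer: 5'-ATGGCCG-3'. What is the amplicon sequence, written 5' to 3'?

5'-GACAGCAGCAGTTTTGGGTGTACGGCCAT-3'

Scanning the template, GACAGCAGCAGTTTTG occurs at positions 67–82; this primer anneals to the bottom strand there with its 3' end pointing downstream.
The reverse primer's reverse complement is CGGCCAT, which matches the template at positions 89–95.
The product is the template from position 67 through 95 (29 bp).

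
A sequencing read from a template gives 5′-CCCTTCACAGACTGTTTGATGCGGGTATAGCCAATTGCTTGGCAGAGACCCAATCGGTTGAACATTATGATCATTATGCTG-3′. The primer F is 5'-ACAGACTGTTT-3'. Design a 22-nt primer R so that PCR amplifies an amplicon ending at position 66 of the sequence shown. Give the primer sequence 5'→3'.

The forward primer binds at positions 7–17; the product's 3' end on the top strand is position 66.
The reverse primer anneals to the top strand over positions 45–66, i.e. to GAGACCCAATCGGTTGAACATT.
Its sequence written 5'→3' is the reverse complement: AATGTTCAACCGATTGGGTCTC.

5'-AATGTTCAACCGATTGGGTCTC-3'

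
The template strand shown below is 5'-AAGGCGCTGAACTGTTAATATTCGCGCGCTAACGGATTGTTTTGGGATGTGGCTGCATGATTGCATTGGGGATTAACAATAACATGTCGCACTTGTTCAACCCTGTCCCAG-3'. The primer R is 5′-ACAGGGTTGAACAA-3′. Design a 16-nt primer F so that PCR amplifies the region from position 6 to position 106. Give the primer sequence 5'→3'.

The reverse primer's reverse complement TTGTTCAACCCTGT matches the template at positions 93–106; the product starts at position 6.
The forward primer is identical to the top strand over positions 6–21: GCTGAACTGTTAATAT.

5'-GCTGAACTGTTAATAT-3'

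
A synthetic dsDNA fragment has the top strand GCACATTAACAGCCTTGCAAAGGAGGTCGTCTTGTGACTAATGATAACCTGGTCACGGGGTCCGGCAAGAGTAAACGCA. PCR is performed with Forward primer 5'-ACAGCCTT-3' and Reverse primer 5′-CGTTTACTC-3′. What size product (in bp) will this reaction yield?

69 bp

The forward primer matches the template at positions 9–16.
Taking the reverse complement of CGTTTACTC gives GAGTAAACG, found at positions 69–77 on the template; the primer anneals here to the top strand with its 3' end pointing upstream.
Product length = (reverse-primer end) − (forward-primer start) + 1 = 77 − 9 + 1 = 69 bp.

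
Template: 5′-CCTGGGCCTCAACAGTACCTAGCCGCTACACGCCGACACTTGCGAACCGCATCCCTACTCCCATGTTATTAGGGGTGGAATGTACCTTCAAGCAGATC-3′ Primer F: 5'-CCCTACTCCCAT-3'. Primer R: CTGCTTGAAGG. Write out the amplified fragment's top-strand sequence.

Forward primer CCCTACTCCCAT is found on the top strand at positions 53–64.
Reverse complement of the reverse primer: CCTTCAAGCAG. This occurs on the top strand at positions 85–95.
The product is the template from position 53 through 95 (43 bp).

5'-CCCTACTCCCATGTTATTAGGGGTGGAATGTACCTTCAAGCAG-3'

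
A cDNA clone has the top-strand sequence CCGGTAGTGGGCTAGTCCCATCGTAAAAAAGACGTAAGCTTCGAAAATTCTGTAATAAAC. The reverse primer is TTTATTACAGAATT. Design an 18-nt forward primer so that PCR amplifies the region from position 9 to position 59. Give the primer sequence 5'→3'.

5'-GGGCTAGTCCCATCGTAA-3'

The reverse primer's reverse complement AATTCTGTAATAAA matches the template at positions 46–59; the product starts at position 9.
The forward primer is identical to the top strand over positions 9–26: GGGCTAGTCCCATCGTAA.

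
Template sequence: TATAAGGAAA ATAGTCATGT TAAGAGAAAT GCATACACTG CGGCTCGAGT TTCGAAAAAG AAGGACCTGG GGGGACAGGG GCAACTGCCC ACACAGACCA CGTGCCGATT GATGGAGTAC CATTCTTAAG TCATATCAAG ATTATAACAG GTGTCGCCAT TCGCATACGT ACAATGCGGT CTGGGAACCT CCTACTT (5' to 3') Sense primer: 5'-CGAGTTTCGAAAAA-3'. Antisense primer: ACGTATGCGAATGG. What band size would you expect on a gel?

The forward primer matches the template at positions 46–59.
Reverse complement of the reverse primer: CCATTCGCATACGT. This occurs on the top strand at positions 157–170.
The product runs from position 46 to position 170, so its length is 170 − 46 + 1 = 125 bp.

125 bp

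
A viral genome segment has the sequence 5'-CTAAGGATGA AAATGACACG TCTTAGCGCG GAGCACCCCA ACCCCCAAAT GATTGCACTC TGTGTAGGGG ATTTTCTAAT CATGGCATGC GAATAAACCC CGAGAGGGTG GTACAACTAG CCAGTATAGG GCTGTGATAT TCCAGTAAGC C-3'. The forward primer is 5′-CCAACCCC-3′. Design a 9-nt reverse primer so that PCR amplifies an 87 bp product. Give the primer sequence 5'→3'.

The forward primer binds at positions 38–45, so an 87 bp product ends at position 38 + 87 − 1 = 124.
The reverse primer anneals to the top strand over positions 116–124, i.e. to ACTAGCCAG.
Its sequence written 5'→3' is the reverse complement: CTGGCTAGT.

5'-CTGGCTAGT-3'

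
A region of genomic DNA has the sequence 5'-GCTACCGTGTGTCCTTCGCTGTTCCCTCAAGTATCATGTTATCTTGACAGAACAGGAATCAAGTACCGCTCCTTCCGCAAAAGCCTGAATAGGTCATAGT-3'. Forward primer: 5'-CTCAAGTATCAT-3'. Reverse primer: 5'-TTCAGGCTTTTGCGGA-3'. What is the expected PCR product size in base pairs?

Forward primer CTCAAGTATCAT is found on the top strand at positions 26–37.
The reverse primer's reverse complement is TCCGCAAAAGCCTGAA, which matches the template at positions 74–89.
Product length = (reverse-primer end) − (forward-primer start) + 1 = 89 − 26 + 1 = 64 bp.

64 bp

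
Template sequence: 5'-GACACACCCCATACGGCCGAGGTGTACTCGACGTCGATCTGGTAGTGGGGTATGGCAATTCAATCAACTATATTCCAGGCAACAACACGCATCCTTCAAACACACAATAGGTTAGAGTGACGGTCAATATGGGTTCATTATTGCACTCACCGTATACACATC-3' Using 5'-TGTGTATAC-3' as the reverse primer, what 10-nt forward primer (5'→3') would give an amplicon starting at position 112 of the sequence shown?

The reverse primer's reverse complement GTATACACA matches the template at positions 152–160; the product starts at position 112.
The forward primer is identical to the top strand over positions 112–121: TTAGAGTGAC.

5'-TTAGAGTGAC-3'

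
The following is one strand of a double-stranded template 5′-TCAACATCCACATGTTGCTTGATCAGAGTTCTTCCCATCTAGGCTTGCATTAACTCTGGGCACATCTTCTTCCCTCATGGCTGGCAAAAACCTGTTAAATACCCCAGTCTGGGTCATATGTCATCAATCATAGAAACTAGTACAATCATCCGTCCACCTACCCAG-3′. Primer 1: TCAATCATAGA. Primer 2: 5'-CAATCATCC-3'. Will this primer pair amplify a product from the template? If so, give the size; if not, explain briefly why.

Primer 1 (TCAATCATAGA) matches the top strand at positions 124–134 (3' end points downstream).
Primer 2 (CAATCATCC) also matches the top strand directly, at positions 143–151 — its reverse complement GGATGATTG is not present.
Both primers anneal to the bottom strand with 3' ends pointing the same way, so neither can prime synthesis back toward the other.

No product — both primers anneal to the same strand and extend in the same direction.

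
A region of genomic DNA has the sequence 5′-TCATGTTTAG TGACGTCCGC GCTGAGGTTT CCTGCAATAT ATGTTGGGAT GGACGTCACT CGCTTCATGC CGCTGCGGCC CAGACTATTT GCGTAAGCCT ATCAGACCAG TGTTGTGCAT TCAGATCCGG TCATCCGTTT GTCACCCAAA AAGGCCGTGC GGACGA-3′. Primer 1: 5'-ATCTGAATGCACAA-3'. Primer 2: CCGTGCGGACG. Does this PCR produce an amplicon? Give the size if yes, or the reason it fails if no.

No product — the primers' 3' ends point away from each other.

Primer 1 (ATCTGAATGCACAA) has reverse complement TTGTGCATTCAGAT, which matches the top strand at positions 113–126; primer 1 anneals to the top strand there with its 3' end pointing upstream toward position 113.
Primer 2 (CCGTGCGGACG) matches the top strand directly at positions 155–165; it anneals to the bottom strand with its 3' end pointing downstream toward position 165.
The 3' ends diverge (primer 1 extends toward position 1, primer 2 toward position 166), so the primers never converge on a shared product.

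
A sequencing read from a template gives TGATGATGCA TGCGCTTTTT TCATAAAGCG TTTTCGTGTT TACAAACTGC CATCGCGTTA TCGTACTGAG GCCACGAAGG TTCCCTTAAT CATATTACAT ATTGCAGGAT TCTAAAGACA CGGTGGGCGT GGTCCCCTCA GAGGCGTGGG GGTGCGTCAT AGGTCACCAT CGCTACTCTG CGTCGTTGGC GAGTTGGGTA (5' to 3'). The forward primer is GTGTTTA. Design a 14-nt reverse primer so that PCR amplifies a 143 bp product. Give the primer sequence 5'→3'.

The forward primer binds at positions 36–42, so a 143 bp product ends at position 36 + 143 − 1 = 178.
The reverse primer anneals to the top strand over positions 165–178, i.e. to CACCATCGCTACTC.
Its sequence written 5'→3' is the reverse complement: GAGTAGCGATGGTG.

5'-GAGTAGCGATGGTG-3'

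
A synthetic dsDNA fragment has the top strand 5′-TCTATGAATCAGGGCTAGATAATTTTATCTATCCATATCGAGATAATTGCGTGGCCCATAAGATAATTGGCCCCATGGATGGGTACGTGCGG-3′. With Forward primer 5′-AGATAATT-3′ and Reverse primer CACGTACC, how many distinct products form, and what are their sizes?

Three products: 73 bp, 49 bp, 29 bp

The forward primer AGATAATT matches the top strand at positions 17–24, 41–48, 61–68.
The reverse primer's reverse complement is GGTACGTG, matching at positions 82–89.
Each forward site pairs with the reverse site to give a product ending at position 89: sizes 73, 49, 29 bp.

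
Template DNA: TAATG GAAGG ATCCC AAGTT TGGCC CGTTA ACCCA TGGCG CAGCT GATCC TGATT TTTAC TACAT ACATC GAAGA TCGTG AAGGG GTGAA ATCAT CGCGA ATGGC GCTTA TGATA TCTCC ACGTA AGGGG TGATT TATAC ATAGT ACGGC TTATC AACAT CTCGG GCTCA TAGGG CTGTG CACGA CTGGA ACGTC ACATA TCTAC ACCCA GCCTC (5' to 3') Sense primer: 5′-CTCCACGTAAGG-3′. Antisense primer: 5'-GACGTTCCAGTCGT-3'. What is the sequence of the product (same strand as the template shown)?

5'-CTCCACGTAAGGGGTGATTTATACATAGTACGGCTTATCAACATCTCGGGCTCATAGGGCTGTGCACGACTGGAACGTC-3'

The forward primer matches the template at positions 117–128.
Taking the reverse complement of GACGTTCCAGTCGT gives ACGACTGGAACGTC, found at positions 182–195 on the template; the primer anneals here to the top strand with its 3' end pointing upstream.
The product is the template from position 117 through 195 (79 bp).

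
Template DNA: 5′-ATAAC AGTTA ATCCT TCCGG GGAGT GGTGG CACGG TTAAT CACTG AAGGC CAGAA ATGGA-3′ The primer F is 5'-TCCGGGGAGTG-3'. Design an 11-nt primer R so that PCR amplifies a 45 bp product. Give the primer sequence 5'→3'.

The forward primer binds at positions 16–26, so a 45 bp product ends at position 16 + 45 − 1 = 60.
The reverse primer anneals to the top strand over positions 50–60, i.e. to CCAGAAATGGA.
Its sequence written 5'→3' is the reverse complement: TCCATTTCTGG.

5'-TCCATTTCTGG-3'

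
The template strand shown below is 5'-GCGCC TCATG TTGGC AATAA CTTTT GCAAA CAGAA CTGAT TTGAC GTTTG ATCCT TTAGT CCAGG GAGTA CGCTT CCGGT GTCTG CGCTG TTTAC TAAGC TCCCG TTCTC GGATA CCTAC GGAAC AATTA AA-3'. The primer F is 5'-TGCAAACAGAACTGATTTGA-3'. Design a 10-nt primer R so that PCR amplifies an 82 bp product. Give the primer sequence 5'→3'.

The forward primer binds at positions 25–44, so an 82 bp product ends at position 25 + 82 − 1 = 106.
The reverse primer anneals to the top strand over positions 97–106, i.e. to AAGCTCCCGT.
Its sequence written 5'→3' is the reverse complement: ACGGGAGCTT.

5'-ACGGGAGCTT-3'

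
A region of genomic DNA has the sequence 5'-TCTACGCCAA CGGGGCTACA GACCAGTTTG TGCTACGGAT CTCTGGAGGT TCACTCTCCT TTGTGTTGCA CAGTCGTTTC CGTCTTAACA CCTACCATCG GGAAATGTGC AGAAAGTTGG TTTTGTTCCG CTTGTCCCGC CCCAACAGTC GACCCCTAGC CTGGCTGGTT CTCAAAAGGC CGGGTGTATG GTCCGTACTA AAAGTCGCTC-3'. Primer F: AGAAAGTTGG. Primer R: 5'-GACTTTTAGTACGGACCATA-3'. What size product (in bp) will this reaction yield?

The forward primer matches the template at positions 111–120.
Taking the reverse complement of GACTTTTAGTACGGACCATA gives TATGGTCCGTACTAAAAGTC, found at positions 187–206 on the template; the primer anneals here to the top strand with its 3' end pointing upstream.
Product length = (reverse-primer end) − (forward-primer start) + 1 = 206 − 111 + 1 = 96 bp.

96 bp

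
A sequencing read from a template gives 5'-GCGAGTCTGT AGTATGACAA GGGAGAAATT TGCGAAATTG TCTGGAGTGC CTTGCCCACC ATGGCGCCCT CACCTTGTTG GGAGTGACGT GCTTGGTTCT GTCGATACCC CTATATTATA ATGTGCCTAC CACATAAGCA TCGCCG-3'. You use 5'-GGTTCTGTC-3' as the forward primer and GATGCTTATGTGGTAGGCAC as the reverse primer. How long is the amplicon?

48 bp

Forward primer GGTTCTGTC is found on the top strand at positions 95–103.
Reverse complement of the reverse primer: GTGCCTACCACATAAGCATC. This occurs on the top strand at positions 123–142.
The product runs from position 95 to position 142, so its length is 142 − 95 + 1 = 48 bp.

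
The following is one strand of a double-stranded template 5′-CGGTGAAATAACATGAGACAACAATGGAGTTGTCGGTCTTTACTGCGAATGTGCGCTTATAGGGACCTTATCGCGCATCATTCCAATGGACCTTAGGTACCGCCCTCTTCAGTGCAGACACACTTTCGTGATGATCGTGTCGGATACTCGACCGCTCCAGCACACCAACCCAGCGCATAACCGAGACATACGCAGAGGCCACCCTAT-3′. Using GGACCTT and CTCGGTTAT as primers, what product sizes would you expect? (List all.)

The forward primer GGACCTT matches the top strand at positions 63–69, 88–94.
The reverse primer's reverse complement is ATAACCGAG, matching at positions 177–185.
Each forward site pairs with the reverse site to give a product ending at position 185: sizes 123, 98 bp.

123 bp, 98 bp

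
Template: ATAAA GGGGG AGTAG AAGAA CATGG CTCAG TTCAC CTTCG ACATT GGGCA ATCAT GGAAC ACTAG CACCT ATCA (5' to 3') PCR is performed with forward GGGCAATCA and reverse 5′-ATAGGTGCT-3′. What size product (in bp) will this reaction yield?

Scanning the template, GGGCAATCA occurs at positions 46–54; this primer anneals to the bottom strand there with its 3' end pointing downstream.
The reverse primer's reverse complement is AGCACCTAT, which matches the template at positions 64–72.
The product runs from position 46 to position 72, so its length is 72 − 46 + 1 = 27 bp.

27 bp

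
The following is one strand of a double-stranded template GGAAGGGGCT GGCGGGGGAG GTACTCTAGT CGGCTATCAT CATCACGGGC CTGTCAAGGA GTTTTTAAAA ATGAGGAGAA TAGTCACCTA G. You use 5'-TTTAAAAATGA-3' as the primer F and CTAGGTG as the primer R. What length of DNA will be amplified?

Forward primer TTTAAAAATGA is found on the top strand at positions 64–74.
Reverse complement of the reverse primer: CACCTAG. This occurs on the top strand at positions 85–91.
Amplicon spans positions 64–91: 28 bp.

28 bp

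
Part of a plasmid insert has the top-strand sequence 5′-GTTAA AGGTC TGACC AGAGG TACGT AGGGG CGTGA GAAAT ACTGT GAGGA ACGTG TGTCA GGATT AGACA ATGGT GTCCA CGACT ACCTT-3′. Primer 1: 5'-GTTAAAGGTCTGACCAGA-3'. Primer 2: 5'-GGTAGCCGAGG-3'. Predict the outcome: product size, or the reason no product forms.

Primer 2 (GGTAGCCGAGG) does not match the top strand, and its reverse complement CCTCGGCTACC does not match either.
With no annealing site for primer 2, no amplification occurs.

No product — primer 2 has no binding site in the template.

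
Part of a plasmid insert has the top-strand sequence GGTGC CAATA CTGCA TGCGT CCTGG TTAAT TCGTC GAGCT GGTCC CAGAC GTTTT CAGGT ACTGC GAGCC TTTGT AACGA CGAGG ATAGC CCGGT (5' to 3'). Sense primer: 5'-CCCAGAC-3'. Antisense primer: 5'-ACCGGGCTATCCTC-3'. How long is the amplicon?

52 bp

Scanning the template, CCCAGAC occurs at positions 44–50; this primer anneals to the bottom strand there with its 3' end pointing downstream.
The reverse primer's reverse complement is GAGGATAGCCCGGT, which matches the template at positions 82–95.
Amplicon spans positions 44–95: 52 bp.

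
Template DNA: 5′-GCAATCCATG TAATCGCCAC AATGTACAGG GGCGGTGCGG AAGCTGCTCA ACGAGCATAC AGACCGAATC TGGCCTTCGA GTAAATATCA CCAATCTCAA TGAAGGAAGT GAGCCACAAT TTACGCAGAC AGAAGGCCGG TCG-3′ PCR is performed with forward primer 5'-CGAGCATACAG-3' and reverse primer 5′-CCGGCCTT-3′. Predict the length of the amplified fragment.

Forward primer CGAGCATACAG is found on the top strand at positions 52–62.
Taking the reverse complement of CCGGCCTT gives AAGGCCGG, found at positions 133–140 on the template; the primer anneals here to the top strand with its 3' end pointing upstream.
Product length = (reverse-primer end) − (forward-primer start) + 1 = 140 − 52 + 1 = 89 bp.

89 bp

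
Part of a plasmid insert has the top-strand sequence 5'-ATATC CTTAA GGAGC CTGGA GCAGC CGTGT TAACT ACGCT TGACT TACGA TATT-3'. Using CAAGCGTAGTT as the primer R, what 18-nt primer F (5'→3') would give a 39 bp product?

5'-TCCTTAAGGAGCCTGGAG-3'

The reverse primer's reverse complement AACTACGCTTG matches the template at positions 32–42, so the product ends at position 42.
A 39 bp product then starts at position 42 − 39 + 1 = 4.
The forward primer is identical to the top strand there: TCCTTAAGGAGCCTGGAG.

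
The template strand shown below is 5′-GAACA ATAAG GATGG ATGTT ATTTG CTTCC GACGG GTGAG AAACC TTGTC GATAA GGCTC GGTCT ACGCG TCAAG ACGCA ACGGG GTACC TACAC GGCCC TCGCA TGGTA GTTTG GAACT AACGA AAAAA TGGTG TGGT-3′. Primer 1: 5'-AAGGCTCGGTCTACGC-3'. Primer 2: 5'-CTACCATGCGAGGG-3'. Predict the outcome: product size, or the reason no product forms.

Primer 1 (AAGGCTCGGTCTACGC) matches the top strand at positions 54–69; it acts as a forward primer.
Primer 2's reverse complement is CCCTCGCATGGTAG, matching the top strand at positions 98–111; it acts as a reverse primer.
The 3' ends face each other across positions 54–111, giving a 58 bp product.

Yes — a 58 bp product.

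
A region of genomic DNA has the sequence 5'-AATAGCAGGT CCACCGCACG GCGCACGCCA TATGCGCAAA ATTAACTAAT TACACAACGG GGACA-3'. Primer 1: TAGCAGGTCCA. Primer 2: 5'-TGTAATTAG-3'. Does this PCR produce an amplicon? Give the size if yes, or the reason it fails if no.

Primer 1 (TAGCAGGTCCA) matches the top strand at positions 3–13; it acts as a forward primer.
Primer 2's reverse complement is CTAATTACA, matching the top strand at positions 46–54; it acts as a reverse primer.
The 3' ends face each other across positions 3–54, giving a 52 bp product.

Yes — a 52 bp product.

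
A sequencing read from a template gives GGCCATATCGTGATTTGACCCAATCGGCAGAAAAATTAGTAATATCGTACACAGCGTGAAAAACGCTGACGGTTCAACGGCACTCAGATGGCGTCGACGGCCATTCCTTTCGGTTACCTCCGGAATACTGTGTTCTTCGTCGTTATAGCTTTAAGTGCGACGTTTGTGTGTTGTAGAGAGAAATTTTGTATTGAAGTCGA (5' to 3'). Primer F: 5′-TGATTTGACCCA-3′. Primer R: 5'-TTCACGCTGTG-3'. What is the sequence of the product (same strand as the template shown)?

5'-TGATTTGACCCAATCGGCAGAAAAATTAGTAATATCGTACACAGCGTGAA-3'

Forward primer TGATTTGACCCA is found on the top strand at positions 11–22.
Reverse complement of the reverse primer: CACAGCGTGAA. This occurs on the top strand at positions 50–60.
The product is the template from position 11 through 60 (50 bp).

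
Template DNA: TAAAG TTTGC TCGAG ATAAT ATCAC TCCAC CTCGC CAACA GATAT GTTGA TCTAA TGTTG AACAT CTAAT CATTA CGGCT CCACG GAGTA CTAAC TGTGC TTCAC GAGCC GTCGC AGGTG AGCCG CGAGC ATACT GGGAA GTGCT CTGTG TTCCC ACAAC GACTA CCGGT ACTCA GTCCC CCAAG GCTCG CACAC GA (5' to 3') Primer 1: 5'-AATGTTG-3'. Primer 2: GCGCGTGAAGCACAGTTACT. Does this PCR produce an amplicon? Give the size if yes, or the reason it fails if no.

No product — primer 2 has no binding site in the template.

Primer 2 (GCGCGTGAAGCACAGTTACT) does not match the top strand, and its reverse complement AGTAACTGTGCTTCACGCGC does not match either.
With no annealing site for primer 2, no amplification occurs.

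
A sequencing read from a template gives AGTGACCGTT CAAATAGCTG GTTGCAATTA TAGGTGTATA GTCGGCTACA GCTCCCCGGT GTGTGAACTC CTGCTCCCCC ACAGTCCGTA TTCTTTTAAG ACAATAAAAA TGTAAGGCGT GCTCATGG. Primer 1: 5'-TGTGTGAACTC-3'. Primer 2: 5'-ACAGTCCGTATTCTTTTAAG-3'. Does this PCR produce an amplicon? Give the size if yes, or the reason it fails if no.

No product — both primers anneal to the same strand and extend in the same direction.

Primer 1 (TGTGTGAACTC) matches the top strand at positions 60–70 (3' end points downstream).
Primer 2 (ACAGTCCGTATTCTTTTAAG) also matches the top strand directly, at positions 81–100 — its reverse complement CTTAAAAGAATACGGACTGT is not present.
Both primers anneal to the bottom strand with 3' ends pointing the same way, so neither can prime synthesis back toward the other.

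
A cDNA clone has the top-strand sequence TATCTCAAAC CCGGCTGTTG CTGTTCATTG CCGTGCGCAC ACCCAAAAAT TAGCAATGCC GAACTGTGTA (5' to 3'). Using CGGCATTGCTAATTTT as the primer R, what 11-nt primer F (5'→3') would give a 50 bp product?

The reverse primer's reverse complement AAAATTAGCAATGCCG matches the template at positions 46–61, so the product ends at position 61.
A 50 bp product then starts at position 61 − 50 + 1 = 12.
The forward primer is identical to the top strand there: CGGCTGTTGCT.

5'-CGGCTGTTGCT-3'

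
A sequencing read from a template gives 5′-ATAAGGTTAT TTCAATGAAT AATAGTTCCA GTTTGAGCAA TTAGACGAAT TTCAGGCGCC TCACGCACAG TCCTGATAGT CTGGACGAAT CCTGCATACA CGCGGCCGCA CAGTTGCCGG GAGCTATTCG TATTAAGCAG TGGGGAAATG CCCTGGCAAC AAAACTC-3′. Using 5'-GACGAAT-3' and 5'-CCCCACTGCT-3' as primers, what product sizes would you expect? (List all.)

102 bp, 62 bp

The forward primer GACGAAT matches the top strand at positions 44–50, 84–90.
The reverse primer's reverse complement is AGCAGTGGGG, matching at positions 136–145.
Each forward site pairs with the reverse site to give a product ending at position 145: sizes 102, 62 bp.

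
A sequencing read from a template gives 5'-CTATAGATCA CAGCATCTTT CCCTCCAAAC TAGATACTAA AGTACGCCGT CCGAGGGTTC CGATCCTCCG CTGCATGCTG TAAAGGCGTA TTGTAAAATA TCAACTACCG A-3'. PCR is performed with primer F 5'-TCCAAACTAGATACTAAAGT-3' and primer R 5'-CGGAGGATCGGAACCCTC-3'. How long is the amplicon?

Scanning the template, TCCAAACTAGATACTAAAGT occurs at positions 24–43; this primer anneals to the bottom strand there with its 3' end pointing downstream.
Taking the reverse complement of CGGAGGATCGGAACCCTC gives GAGGGTTCCGATCCTCCG, found at positions 53–70 on the template; the primer anneals here to the top strand with its 3' end pointing upstream.
Product length = (reverse-primer end) − (forward-primer start) + 1 = 70 − 24 + 1 = 47 bp.

47 bp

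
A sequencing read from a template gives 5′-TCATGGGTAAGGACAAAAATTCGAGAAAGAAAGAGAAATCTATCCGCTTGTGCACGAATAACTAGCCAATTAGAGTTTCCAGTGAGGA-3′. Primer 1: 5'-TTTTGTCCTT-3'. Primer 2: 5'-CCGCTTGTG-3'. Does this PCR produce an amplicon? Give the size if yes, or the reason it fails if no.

Primer 1 (TTTTGTCCTT) has reverse complement AAGGACAAAA, which matches the top strand at positions 9–18; primer 1 anneals to the top strand there with its 3' end pointing upstream toward position 9.
Primer 2 (CCGCTTGTG) matches the top strand directly at positions 44–52; it anneals to the bottom strand with its 3' end pointing downstream toward position 52.
The 3' ends diverge (primer 1 extends toward position 1, primer 2 toward position 88), so the primers never converge on a shared product.

No product — the primers' 3' ends point away from each other.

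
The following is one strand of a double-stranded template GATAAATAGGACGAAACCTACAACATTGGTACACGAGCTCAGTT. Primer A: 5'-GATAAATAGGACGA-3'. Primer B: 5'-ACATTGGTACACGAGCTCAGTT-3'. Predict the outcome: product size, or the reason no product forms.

Primer A (GATAAATAGGACGA) matches the top strand at positions 1–14 (3' end points downstream).
Primer B (ACATTGGTACACGAGCTCAGTT) also matches the top strand directly, at positions 23–44 — its reverse complement AACTGAGCTCGTGTACCAATGT is not present.
Both primers anneal to the bottom strand with 3' ends pointing the same way, so neither can prime synthesis back toward the other.

No product — both primers anneal to the same strand and extend in the same direction.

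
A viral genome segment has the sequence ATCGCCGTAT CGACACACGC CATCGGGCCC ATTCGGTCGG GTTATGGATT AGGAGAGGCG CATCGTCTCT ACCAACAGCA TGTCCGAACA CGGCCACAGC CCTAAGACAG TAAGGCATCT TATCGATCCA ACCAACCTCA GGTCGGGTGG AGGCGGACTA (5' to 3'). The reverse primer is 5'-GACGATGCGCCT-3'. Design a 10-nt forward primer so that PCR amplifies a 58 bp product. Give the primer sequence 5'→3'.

The reverse primer's reverse complement AGGCGCATCGTC matches the template at positions 56–67, so the product ends at position 67.
A 58 bp product then starts at position 67 − 58 + 1 = 10.
The forward primer is identical to the top strand there: TCGACACACG.

5'-TCGACACACG-3'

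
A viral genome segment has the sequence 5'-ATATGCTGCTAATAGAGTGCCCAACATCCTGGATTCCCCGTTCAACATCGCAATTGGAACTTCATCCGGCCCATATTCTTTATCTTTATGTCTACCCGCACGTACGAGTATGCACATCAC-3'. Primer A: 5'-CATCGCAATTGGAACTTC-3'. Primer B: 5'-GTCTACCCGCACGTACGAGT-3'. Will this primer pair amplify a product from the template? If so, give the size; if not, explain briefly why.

No product — both primers anneal to the same strand and extend in the same direction.

Primer A (CATCGCAATTGGAACTTC) matches the top strand at positions 46–63 (3' end points downstream).
Primer B (GTCTACCCGCACGTACGAGT) also matches the top strand directly, at positions 90–109 — its reverse complement ACTCGTACGTGCGGGTAGAC is not present.
Both primers anneal to the bottom strand with 3' ends pointing the same way, so neither can prime synthesis back toward the other.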